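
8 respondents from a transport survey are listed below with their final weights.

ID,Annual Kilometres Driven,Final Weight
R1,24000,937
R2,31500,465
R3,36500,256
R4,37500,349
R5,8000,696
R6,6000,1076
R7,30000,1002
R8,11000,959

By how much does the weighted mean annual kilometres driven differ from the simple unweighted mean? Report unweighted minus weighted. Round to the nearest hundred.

Unweighted sum = 24000 + 31500 + 36500 + 37500 + 8000 + 6000 + 30000 + 11000 = 184500
Unweighted mean = 184500 / 8 = 23062.5
Weighted sum = 24000×937 + 31500×465 + 36500×256 + 37500×349 + 8000×696 + 6000×1076 + 30000×1002 + 11000×959
  = 22488000 + 14647500 + 9344000 + 13087500 + 5568000 + 6456000 + 30060000 + 10549000 = 112200000
Sum of weights = 937 + 465 + 256 + 349 + 696 + 1076 + 1002 + 959 = 5740
Weighted mean = 112200000 / 5740 = 19547.038
Difference (unweighted minus weighted) = 3515.4617

3500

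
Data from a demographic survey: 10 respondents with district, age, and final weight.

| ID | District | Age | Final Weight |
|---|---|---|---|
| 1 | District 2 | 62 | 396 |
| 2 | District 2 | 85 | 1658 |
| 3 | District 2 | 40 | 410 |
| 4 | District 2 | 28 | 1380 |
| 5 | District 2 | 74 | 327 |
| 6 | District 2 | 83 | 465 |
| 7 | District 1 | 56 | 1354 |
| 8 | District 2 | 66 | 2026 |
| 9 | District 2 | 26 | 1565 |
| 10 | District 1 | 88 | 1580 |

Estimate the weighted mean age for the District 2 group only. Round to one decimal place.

District 2 rows: 1, 2, 3, 4, 5, 6, 8, 9
Weighted sum = 62×396 + 85×1658 + 40×410 + 28×1380 + 74×327 + 83×465 + 66×2026 + 26×1565
  = 24552 + 140930 + 16400 + 38640 + 24198 + 38595 + 133716 + 40690 = 457721
Sum of weights = 396 + 1658 + 410 + 1380 + 327 + 465 + 2026 + 1565 = 8227
Weighted mean = 457721 / 8227 = 55.636441

55.6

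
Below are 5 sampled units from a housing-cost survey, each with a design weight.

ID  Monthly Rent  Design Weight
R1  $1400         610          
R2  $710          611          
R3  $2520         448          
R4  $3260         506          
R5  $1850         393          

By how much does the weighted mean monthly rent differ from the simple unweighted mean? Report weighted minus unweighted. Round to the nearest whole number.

Unweighted sum = 1400 + 710 + 2520 + 3260 + 1850 = 9740
Unweighted mean = 9740 / 5 = 1948
Weighted sum = 1400×610 + 710×611 + 2520×448 + 3260×506 + 1850×393
  = 854000 + 433810 + 1128960 + 1649560 + 727050 = 4793380
Sum of weights = 610 + 611 + 448 + 506 + 393 = 2568
Weighted mean = 4793380 / 2568 = 1866.581
Difference (weighted minus unweighted) = -81.419003

-81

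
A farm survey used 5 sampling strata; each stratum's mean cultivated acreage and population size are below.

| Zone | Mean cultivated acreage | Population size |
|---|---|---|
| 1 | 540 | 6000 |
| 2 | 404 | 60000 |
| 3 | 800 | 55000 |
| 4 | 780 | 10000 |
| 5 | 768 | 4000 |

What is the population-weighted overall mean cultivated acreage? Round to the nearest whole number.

Σ Nₕ·x̄ₕ = 540×6000 + 404×60000 + 800×55000 + 780×10000 + 768×4000
  = 3240000 + 24240000 + 44000000 + 7800000 + 3072000 = 82352000
Σ Nₕ = 6000 + 60000 + 55000 + 10000 + 4000 = 135000
Overall mean = 82352000 / 135000 = 610.01481

610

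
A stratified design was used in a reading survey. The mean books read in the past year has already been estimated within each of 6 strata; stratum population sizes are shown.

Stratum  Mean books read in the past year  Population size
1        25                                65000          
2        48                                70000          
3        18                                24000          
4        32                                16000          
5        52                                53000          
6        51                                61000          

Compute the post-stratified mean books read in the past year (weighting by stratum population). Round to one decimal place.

40.8

Σ Nₕ·x̄ₕ = 25×65000 + 48×70000 + 18×24000 + 32×16000 + 52×53000 + 51×61000
  = 1625000 + 3360000 + 432000 + 512000 + 2756000 + 3111000 = 11796000
Σ Nₕ = 65000 + 70000 + 24000 + 16000 + 53000 + 61000 = 289000
Overall mean = 11796000 / 289000 = 40.816609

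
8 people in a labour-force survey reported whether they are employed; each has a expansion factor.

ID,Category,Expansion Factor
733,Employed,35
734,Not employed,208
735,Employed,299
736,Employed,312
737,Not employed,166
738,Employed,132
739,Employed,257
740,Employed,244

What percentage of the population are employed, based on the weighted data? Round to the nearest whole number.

77

Sum of weights for 'Employed' = 35 + 299 + 312 + 132 + 257 + 244 = 1279
Total weight = 1653
Weighted proportion = 1279 / 1653 = 0.77374471 → 77.374471%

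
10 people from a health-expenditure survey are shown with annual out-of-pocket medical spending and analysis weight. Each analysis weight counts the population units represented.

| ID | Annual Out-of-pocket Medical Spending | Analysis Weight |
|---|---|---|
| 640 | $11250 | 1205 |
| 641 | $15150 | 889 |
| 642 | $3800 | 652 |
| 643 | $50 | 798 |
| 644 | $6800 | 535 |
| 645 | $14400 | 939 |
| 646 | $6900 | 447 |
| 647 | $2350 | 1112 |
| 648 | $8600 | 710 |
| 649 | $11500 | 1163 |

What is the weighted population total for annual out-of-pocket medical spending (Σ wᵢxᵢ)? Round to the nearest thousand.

Weighted total = 11250×1205 + 15150×889 + 3800×652 + 50×798 + 6800×535 + 14400×939 + 6900×447 + 2350×1112 + 8600×710 + 11500×1163
  = 13556250 + 13468350 + 2477600 + 39900 + 3638000 + 13521600 + 3084300 + 2613200 + 6106000 + 13374500 = 71879700

71880000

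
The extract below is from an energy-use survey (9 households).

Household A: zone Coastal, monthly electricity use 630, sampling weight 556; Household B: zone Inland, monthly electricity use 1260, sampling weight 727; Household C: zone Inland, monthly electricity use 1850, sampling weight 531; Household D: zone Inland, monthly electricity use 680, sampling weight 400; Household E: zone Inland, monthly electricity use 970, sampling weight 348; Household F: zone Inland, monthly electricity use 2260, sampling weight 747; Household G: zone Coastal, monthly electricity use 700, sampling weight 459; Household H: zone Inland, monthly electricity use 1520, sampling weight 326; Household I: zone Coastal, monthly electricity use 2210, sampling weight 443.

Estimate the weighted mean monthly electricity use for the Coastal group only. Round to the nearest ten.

1130

Coastal rows: A, G, I
Weighted sum = 1650610
Sum of weights = 556 + 459 + 443 = 1458
Weighted mean = 1650610 / 1458 = 1132.1056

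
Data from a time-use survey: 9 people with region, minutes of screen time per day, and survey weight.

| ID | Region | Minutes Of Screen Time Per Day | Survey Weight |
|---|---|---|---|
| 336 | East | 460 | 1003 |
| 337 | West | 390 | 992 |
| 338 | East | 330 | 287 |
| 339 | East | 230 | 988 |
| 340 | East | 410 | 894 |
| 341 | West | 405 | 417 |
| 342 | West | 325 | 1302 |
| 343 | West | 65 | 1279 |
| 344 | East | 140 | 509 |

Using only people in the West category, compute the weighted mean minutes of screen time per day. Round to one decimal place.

West rows: 337, 341, 342, 343
Weighted sum = 390×992 + 405×417 + 325×1302 + 65×1279
  = 386880 + 168885 + 423150 + 83135 = 1062050
Sum of weights = 992 + 417 + 1302 + 1279 = 3990
Weighted mean = 1062050 / 3990 = 266.17794

266.2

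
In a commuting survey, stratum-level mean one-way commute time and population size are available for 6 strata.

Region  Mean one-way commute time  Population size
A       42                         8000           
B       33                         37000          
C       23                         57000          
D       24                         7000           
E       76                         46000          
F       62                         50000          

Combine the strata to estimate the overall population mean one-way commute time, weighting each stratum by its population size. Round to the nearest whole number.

47

Σ Nₕ·x̄ₕ = 42×8000 + 33×37000 + 23×57000 + 24×7000 + 76×46000 + 62×50000
  = 336000 + 1221000 + 1311000 + 168000 + 3496000 + 3100000 = 9632000
Σ Nₕ = 8000 + 37000 + 57000 + 7000 + 46000 + 50000 = 205000
Overall mean = 9632000 / 205000 = 46.985366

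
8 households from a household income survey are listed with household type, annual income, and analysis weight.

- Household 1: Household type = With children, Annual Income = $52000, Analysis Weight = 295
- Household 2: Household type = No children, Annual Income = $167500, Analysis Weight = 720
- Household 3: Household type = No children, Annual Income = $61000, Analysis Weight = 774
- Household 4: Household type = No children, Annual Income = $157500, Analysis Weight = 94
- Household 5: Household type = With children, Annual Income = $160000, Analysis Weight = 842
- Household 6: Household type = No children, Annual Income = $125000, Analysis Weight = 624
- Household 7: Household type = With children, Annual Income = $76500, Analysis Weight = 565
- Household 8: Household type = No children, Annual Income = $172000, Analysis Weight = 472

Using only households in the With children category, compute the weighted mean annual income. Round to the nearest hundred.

113600

With children rows: 1, 5, 7
Weighted sum = 52000×295 + 160000×842 + 76500×565
  = 193282500
Sum of weights = 295 + 842 + 565 = 1702
Weighted mean = 193282500 / 1702 = 113561.99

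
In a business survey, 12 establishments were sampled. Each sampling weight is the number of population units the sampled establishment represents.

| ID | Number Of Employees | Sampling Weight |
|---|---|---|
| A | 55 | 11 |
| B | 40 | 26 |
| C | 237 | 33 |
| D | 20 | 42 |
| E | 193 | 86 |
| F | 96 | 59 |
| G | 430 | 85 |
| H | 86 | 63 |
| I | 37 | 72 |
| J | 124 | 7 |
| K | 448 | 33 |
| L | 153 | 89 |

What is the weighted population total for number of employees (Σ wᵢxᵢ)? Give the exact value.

106469

Weighted total = 55×11 + 40×26 + 237×33 + 20×42 + 193×86 + 96×59 + 430×85 + 86×63 + 37×72 + 124×7 + 448×33 + 153×89
  = 605 + 1040 + 7821 + 840 + 16598 + 5664 + 36550 + 5418 + 2664 + 868 + 14784 + 13617 = 106469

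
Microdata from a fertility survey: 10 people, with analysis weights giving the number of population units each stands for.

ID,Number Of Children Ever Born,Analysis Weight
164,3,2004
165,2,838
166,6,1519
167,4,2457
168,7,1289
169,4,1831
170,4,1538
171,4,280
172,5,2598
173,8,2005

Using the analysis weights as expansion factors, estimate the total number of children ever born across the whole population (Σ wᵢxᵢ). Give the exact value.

Weighted total = 79279

79279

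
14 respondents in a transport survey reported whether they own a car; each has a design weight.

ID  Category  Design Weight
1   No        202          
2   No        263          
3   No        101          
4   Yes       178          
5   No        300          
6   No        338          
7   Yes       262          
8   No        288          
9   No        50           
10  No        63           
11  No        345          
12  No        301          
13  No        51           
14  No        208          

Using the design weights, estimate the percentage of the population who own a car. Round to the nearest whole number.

Sum of weights for 'Yes' = 178 + 262 = 440
Total weight = 2950
Weighted proportion = 440 / 2950 = 0.14915254 → 14.915254%

15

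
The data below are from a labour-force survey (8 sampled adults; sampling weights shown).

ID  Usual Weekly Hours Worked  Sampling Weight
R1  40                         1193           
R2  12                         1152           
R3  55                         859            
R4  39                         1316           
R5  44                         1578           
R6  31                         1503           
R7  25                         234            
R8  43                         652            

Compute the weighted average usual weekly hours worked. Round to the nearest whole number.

37

Weighted sum = 40×1193 + 12×1152 + 55×859 + 39×1316 + 44×1578 + 31×1503 + 25×234 + 43×652
  = 47720 + 13824 + 47245 + 51324 + 69432 + 46593 + 5850 + 28036 = 310024
Sum of weights = 1193 + 1152 + 859 + 1316 + 1578 + 1503 + 234 + 652 = 8487
Weighted mean = 310024 / 8487 = 36.52928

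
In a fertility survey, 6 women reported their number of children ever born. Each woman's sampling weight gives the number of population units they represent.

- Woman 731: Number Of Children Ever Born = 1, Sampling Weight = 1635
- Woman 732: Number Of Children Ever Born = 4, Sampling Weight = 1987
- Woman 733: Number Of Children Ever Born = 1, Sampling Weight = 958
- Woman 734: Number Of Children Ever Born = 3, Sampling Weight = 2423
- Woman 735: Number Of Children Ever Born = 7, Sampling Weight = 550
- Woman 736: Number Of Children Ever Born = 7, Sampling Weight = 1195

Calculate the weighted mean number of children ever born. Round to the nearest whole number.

Weighted sum = 1×1635 + 4×1987 + 1×958 + 3×2423 + 7×550 + 7×1195
  = 1635 + 7948 + 958 + 7269 + 3850 + 8365 = 30025
Sum of weights = 1635 + 1987 + 958 + 2423 + 550 + 1195 = 8748
Weighted mean = 30025 / 8748 = 3.4322131

3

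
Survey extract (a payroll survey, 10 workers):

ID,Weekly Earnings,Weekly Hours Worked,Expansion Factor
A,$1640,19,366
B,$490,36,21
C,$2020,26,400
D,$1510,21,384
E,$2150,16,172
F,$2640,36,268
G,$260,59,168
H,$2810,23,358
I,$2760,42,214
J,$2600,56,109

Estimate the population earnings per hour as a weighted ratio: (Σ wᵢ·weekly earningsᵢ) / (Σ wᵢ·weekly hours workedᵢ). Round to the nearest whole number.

Σ wᵢ·y = 1640×366 + 490×21 + 2020×400 + 1510×384 + 2150×172 + 2640×268 + 260×168 + 2810×358 + 2760×214 + 2600×109
  = 600240 + 10290 + 808000 + 579840 + 369800 + 707520 + 43680 + 1005980 + 590640 + 283400 = 4999390
Σ wᵢ·x = 19×366 + 36×21 + 26×400 + 21×384 + 16×172 + 36×268 + 59×168 + 23×358 + 42×214 + 56×109
  = 6954 + 756 + 10400 + 8064 + 2752 + 9648 + 9912 + 8234 + 8988 + 6104 = 71812
Ratio = 4999390 / 71812 = 69.617752

70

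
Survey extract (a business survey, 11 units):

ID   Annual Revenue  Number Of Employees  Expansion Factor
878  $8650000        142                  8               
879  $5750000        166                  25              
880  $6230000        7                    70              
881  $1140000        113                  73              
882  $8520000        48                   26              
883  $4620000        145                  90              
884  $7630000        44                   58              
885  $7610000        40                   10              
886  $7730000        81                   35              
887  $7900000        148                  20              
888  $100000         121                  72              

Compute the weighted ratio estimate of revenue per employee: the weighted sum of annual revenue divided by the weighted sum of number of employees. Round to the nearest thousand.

51000

Σ wᵢ·y = 8650000×8 + 5750000×25 + 6230000×70 + 1140000×73 + 8520000×26 + 4620000×90 + 7630000×58 + 7610000×10 + 7730000×35 + 7900000×20 + 100000×72
  = 2323980000
Σ wᵢ·x = 142×8 + 166×25 + 7×70 + 113×73 + 48×26 + 145×90 + 44×58 + 40×10 + 81×35 + 148×20 + 121×72
  = 1136 + 4150 + 490 + 8249 + 1248 + 13050 + 2552 + 400 + 2835 + 2960 + 8712 = 45782
Ratio = 2323980000 / 45782 = 50761.871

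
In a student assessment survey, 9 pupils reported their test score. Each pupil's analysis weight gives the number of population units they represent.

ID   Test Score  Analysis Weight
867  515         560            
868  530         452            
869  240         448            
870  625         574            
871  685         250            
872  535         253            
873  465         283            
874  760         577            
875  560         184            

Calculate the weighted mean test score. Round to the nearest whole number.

551

Weighted sum = 515×560 + 530×452 + 240×448 + 625×574 + 685×250 + 535×253 + 465×283 + 760×577 + 560×184
  = 1973990
Sum of weights = 560 + 452 + 448 + 574 + 250 + 253 + 283 + 577 + 184 = 3581
Weighted mean = 1973990 / 3581 = 551.23988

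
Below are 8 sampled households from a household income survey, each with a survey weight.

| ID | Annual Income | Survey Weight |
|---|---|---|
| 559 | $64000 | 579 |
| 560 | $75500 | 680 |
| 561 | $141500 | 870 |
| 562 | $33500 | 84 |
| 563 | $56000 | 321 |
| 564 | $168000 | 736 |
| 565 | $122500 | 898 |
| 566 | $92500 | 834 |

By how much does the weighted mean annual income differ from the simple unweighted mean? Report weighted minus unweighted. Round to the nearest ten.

Unweighted sum = 64000 + 75500 + 141500 + 33500 + 56000 + 168000 + 122500 + 92500 = 753500
Unweighted mean = 753500 / 8 = 94187.5
Weighted sum = 64000×579 + 75500×680 + 141500×870 + 33500×84 + 56000×321 + 168000×736 + 122500×898 + 92500×834
  = 37056000 + 51340000 + 123105000 + 2814000 + 17976000 + 123648000 + 110005000 + 77145000 = 543089000
Sum of weights = 579 + 680 + 870 + 84 + 321 + 736 + 898 + 834 = 5002
Weighted mean = 543089000 / 5002 = 108574.37
Difference (weighted minus unweighted) = 14386.87

14390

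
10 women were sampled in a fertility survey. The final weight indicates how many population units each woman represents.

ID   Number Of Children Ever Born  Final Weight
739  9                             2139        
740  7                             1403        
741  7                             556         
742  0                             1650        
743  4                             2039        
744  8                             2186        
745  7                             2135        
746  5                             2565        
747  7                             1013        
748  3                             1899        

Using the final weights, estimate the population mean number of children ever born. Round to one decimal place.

Weighted sum = 9×2139 + 7×1403 + 7×556 + 0×1650 + 4×2039 + 8×2186 + 7×2135 + 5×2565 + 7×1013 + 3×1899
  = 19251 + 9821 + 3892 + 0 + 8156 + 17488 + 14945 + 12825 + 7091 + 5697 = 99166
Sum of weights = 2139 + 1403 + 556 + 1650 + 2039 + 2186 + 2135 + 2565 + 1013 + 1899 = 17585
Weighted mean = 99166 / 17585 = 5.639238

5.6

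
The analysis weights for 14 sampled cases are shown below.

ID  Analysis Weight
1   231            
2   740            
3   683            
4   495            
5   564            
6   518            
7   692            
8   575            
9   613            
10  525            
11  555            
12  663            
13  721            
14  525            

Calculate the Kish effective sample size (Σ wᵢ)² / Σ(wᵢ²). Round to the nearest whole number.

13

Σ wᵢ = 8100
Σ wᵢ² = 4902838
n_eff = 8100² / 4902838 = 65610000 / 4902838 = 13.382045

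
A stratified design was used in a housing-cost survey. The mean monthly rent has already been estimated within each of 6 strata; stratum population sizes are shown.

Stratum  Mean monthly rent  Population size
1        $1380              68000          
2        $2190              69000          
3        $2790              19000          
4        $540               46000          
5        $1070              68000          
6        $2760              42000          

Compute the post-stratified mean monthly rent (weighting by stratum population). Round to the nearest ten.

Σ Nₕ·x̄ₕ = 1380×68000 + 2190×69000 + 2790×19000 + 540×46000 + 1070×68000 + 2760×42000
  = 511480000
Σ Nₕ = 68000 + 69000 + 19000 + 46000 + 68000 + 42000 = 312000
Overall mean = 511480000 / 312000 = 1639.359

1640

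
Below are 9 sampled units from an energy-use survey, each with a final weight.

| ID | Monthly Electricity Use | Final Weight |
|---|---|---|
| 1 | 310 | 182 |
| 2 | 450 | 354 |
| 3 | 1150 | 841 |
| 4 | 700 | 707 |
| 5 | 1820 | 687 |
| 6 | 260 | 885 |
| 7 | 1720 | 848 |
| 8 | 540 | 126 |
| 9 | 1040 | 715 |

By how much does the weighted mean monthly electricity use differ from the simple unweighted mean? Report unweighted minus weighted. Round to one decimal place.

Unweighted sum = 310 + 450 + 1150 + 700 + 1820 + 260 + 1720 + 540 + 1040 = 7990
Unweighted mean = 7990 / 9 = 887.77778
Weighted sum = 310×182 + 450×354 + 1150×841 + 700×707 + 1820×687 + 260×885 + 1720×848 + 540×126 + 1040×715
  = 56420 + 159300 + 967150 + 494900 + 1250340 + 230100 + 1458560 + 68040 + 743600 = 5428410
Sum of weights = 5345
Weighted mean = 5428410 / 5345 = 1015.6052
Difference (unweighted minus weighted) = -127.82746

-127.8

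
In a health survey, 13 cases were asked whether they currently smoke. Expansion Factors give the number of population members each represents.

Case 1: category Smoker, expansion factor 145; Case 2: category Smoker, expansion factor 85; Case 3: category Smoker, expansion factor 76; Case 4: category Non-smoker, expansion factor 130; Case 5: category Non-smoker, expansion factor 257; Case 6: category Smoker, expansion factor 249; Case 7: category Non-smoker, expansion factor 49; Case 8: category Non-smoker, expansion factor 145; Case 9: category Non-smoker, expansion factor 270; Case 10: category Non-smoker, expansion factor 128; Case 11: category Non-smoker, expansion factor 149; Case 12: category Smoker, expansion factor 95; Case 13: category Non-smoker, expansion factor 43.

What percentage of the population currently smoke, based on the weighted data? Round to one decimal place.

35.7

Sum of weights for 'Smoker' = 145 + 85 + 76 + 249 + 95 = 650
Total weight = 1821
Weighted proportion = 650 / 1821 = 0.35694673 → 35.694673%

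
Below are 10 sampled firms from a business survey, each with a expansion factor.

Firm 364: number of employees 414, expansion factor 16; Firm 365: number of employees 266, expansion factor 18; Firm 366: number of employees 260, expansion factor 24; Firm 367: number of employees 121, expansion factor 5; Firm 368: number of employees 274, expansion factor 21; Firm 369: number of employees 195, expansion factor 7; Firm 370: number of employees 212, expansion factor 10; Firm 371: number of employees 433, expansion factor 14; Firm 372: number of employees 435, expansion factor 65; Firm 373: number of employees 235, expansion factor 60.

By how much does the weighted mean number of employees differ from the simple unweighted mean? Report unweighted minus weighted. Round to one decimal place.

-31.9

Unweighted sum = 414 + 266 + 260 + 121 + 274 + 195 + 212 + 433 + 435 + 235 = 2845
Unweighted mean = 2845 / 10 = 284.5
Weighted sum = 75933
Sum of weights = 16 + 18 + 24 + 5 + 21 + 7 + 10 + 14 + 65 + 60 = 240
Weighted mean = 75933 / 240 = 316.3875
Difference (unweighted minus weighted) = -31.8875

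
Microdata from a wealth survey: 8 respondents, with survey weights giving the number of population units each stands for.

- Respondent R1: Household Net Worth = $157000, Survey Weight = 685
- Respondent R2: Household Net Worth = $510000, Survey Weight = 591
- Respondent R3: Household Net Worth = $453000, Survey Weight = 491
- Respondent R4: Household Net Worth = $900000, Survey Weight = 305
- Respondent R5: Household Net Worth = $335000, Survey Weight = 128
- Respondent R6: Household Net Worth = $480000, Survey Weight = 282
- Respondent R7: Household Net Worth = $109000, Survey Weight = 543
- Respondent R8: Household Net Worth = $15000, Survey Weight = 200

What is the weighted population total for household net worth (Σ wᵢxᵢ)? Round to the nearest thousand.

1146305000

Weighted total = 157000×685 + 510000×591 + 453000×491 + 900000×305 + 335000×128 + 480000×282 + 109000×543 + 15000×200
  = 107545000 + 301410000 + 222423000 + 274500000 + 42880000 + 135360000 + 59187000 + 3000000 = 1146305000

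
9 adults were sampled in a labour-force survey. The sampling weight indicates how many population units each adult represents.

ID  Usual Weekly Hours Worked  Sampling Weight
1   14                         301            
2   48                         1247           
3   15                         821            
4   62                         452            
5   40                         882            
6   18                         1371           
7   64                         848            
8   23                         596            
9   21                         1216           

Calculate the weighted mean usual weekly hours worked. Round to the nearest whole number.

Weighted sum = 14×301 + 48×1247 + 15×821 + 62×452 + 40×882 + 18×1371 + 64×848 + 23×596 + 21×1216
  = 4214 + 59856 + 12315 + 28024 + 35280 + 24678 + 54272 + 13708 + 25536 = 257883
Sum of weights = 301 + 1247 + 821 + 452 + 882 + 1371 + 848 + 596 + 1216 = 7734
Weighted mean = 257883 / 7734 = 33.344065

33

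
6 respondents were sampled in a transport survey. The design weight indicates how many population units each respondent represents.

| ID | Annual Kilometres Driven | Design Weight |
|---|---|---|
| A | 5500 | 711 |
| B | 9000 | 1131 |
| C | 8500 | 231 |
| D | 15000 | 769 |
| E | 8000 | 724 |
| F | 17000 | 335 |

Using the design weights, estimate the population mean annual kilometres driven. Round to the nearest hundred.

10000

Weighted sum = 5500×711 + 9000×1131 + 8500×231 + 15000×769 + 8000×724 + 17000×335
  = 3910500 + 10179000 + 1963500 + 11535000 + 5792000 + 5695000 = 39075000
Sum of weights = 711 + 1131 + 231 + 769 + 724 + 335 = 3901
Weighted mean = 39075000 / 3901 = 10016.662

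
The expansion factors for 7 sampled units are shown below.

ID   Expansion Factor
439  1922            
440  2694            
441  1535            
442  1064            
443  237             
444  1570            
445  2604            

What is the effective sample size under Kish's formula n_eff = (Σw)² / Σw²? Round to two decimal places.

5.69

Σ wᵢ = 1922 + 2694 + 1535 + 1064 + 237 + 1570 + 2604 = 11626
Σ wᵢ² = 3694084 + 7257636 + 2356225 + 1132096 + 56169 + 2464900 + 6780816 = 23741926
n_eff = 11626² / 23741926 = 135163876 / 23741926 = 5.693046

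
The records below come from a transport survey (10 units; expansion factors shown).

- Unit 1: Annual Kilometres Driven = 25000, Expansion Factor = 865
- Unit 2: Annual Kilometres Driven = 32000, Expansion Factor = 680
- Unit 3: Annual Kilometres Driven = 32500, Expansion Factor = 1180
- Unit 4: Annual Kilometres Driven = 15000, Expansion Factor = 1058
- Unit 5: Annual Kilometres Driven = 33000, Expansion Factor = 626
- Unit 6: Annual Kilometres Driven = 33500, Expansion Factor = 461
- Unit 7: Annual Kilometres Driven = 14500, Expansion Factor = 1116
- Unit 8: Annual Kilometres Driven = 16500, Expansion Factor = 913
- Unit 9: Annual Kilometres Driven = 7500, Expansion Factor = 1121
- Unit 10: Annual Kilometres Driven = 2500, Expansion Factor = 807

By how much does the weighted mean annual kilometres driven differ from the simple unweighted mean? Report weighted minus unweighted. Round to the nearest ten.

Unweighted sum = 25000 + 32000 + 32500 + 15000 + 33000 + 33500 + 14500 + 16500 + 7500 + 2500 = 212000
Unweighted mean = 212000 / 10 = 21200
Weighted sum = 25000×865 + 32000×680 + 32500×1180 + 15000×1058 + 33000×626 + 33500×461 + 14500×1116 + 16500×913 + 7500×1121 + 2500×807
  = 21625000 + 21760000 + 38350000 + 15870000 + 20658000 + 15443500 + 16182000 + 15064500 + 8407500 + 2017500 = 175378000
Sum of weights = 865 + 680 + 1180 + 1058 + 626 + 461 + 1116 + 913 + 1121 + 807 = 8827
Weighted mean = 175378000 / 8827 = 19868.358
Difference (weighted minus unweighted) = -1331.6416

-1330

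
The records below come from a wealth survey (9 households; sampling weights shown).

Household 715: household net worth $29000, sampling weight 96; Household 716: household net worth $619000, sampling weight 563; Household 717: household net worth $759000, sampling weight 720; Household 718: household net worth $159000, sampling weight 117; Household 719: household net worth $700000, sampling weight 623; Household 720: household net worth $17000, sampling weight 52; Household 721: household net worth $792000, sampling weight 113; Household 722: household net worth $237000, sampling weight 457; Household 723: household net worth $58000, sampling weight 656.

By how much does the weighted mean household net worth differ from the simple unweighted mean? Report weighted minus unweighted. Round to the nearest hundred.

93400

Unweighted sum = 29000 + 619000 + 759000 + 159000 + 700000 + 17000 + 792000 + 237000 + 58000 = 3370000
Unweighted mean = 3370000 / 9 = 374444.44
Weighted sum = 1589201000
Sum of weights = 96 + 563 + 720 + 117 + 623 + 52 + 113 + 457 + 656 = 3397
Weighted mean = 1589201000 / 3397 = 467824.85
Difference (weighted minus unweighted) = 93380.401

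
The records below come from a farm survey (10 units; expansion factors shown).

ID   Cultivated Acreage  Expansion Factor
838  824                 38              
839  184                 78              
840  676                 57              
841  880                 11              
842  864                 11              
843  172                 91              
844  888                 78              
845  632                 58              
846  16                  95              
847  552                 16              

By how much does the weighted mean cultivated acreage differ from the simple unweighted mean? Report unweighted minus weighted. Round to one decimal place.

127.3

Unweighted sum = 824 + 184 + 676 + 880 + 864 + 172 + 888 + 632 + 16 + 552 = 5688
Unweighted mean = 5688 / 10 = 568.8
Weighted sum = 824×38 + 184×78 + 676×57 + 880×11 + 864×11 + 172×91 + 888×78 + 632×58 + 16×95 + 552×16
  = 31312 + 14352 + 38532 + 9680 + 9504 + 15652 + 69264 + 36656 + 1520 + 8832 = 235304
Sum of weights = 533
Weighted mean = 235304 / 533 = 441.47092
Difference (unweighted minus weighted) = 127.32908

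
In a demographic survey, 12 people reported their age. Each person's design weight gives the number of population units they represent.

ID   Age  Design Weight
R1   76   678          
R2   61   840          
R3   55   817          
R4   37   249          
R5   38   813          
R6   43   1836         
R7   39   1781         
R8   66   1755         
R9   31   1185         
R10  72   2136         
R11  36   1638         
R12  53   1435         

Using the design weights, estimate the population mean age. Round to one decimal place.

51.3

Weighted sum = 76×678 + 61×840 + 55×817 + 37×249 + 38×813 + 43×1836 + 39×1781 + 66×1755 + 31×1185 + 72×2136 + 36×1638 + 53×1435
  = 51528 + 51240 + 44935 + 9213 + 30894 + 78948 + 69459 + 115830 + 36735 + 153792 + 58968 + 76055 = 777597
Sum of weights = 678 + 840 + 817 + 249 + 813 + 1836 + 1781 + 1755 + 1185 + 2136 + 1638 + 1435 = 15163
Weighted mean = 777597 / 15163 = 51.28253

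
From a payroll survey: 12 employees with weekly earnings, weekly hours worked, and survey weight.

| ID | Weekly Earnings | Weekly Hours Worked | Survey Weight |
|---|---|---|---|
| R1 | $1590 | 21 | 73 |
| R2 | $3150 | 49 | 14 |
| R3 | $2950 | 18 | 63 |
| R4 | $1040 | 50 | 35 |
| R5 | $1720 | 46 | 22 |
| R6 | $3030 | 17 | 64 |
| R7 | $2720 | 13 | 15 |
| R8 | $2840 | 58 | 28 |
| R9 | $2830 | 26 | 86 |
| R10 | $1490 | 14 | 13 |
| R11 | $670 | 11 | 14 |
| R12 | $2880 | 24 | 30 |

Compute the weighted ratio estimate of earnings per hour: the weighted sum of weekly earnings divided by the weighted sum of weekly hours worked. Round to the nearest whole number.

Σ wᵢ·y = 1590×73 + 3150×14 + 2950×63 + 1040×35 + 1720×22 + 3030×64 + 2720×15 + 2840×28 + 2830×86 + 1490×13 + 670×14 + 2880×30
  = 116070 + 44100 + 185850 + 36400 + 37840 + 193920 + 40800 + 79520 + 243380 + 19370 + 9380 + 86400 = 1093030
Σ wᵢ·x = 21×73 + 49×14 + 18×63 + 50×35 + 46×22 + 17×64 + 13×15 + 58×28 + 26×86 + 14×13 + 11×14 + 24×30
  = 1533 + 686 + 1134 + 1750 + 1012 + 1088 + 195 + 1624 + 2236 + 182 + 154 + 720 = 12314
Ratio = 1093030 / 12314 = 88.763196

89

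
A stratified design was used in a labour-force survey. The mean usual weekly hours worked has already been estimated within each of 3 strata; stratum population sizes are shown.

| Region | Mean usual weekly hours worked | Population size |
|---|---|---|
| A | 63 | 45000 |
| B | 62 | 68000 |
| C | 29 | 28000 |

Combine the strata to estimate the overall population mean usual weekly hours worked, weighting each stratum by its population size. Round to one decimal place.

55.8

Σ Nₕ·x̄ₕ = 63×45000 + 62×68000 + 29×28000
  = 2835000 + 4216000 + 812000 = 7863000
Σ Nₕ = 45000 + 68000 + 28000 = 141000
Overall mean = 7863000 / 141000 = 55.765957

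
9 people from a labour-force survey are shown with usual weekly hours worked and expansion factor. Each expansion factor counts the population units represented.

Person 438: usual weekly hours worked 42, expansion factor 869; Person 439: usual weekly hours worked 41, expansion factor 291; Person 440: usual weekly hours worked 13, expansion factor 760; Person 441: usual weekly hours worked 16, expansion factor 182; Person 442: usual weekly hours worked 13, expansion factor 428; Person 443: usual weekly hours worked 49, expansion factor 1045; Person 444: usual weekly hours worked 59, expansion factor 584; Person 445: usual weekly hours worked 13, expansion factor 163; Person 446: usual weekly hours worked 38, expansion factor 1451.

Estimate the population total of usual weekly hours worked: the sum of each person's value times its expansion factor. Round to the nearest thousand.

Weighted total = 209703

210000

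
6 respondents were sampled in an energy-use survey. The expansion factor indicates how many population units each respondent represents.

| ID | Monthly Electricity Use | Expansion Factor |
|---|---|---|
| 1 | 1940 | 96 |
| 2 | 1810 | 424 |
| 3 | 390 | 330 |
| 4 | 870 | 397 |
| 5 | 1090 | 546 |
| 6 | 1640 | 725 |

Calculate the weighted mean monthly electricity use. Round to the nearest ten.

Weighted sum = 1940×96 + 1810×424 + 390×330 + 870×397 + 1090×546 + 1640×725
  = 186240 + 767440 + 128700 + 345390 + 595140 + 1189000 = 3211910
Sum of weights = 2518
Weighted mean = 3211910 / 2518 = 1275.5798

1280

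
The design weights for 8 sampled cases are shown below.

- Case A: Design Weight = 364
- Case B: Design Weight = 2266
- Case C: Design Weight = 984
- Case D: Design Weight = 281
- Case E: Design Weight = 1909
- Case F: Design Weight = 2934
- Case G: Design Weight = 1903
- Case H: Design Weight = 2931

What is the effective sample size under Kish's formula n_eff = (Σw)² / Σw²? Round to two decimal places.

Σ wᵢ = 364 + 2266 + 984 + 281 + 1909 + 2934 + 1903 + 2931 = 13572
Σ wᵢ² = 132496 + 5134756 + 968256 + 78961 + 3644281 + 8608356 + 3621409 + 8590761 = 30779276
n_eff = 13572² / 30779276 = 184199184 / 30779276 = 5.9845197

5.98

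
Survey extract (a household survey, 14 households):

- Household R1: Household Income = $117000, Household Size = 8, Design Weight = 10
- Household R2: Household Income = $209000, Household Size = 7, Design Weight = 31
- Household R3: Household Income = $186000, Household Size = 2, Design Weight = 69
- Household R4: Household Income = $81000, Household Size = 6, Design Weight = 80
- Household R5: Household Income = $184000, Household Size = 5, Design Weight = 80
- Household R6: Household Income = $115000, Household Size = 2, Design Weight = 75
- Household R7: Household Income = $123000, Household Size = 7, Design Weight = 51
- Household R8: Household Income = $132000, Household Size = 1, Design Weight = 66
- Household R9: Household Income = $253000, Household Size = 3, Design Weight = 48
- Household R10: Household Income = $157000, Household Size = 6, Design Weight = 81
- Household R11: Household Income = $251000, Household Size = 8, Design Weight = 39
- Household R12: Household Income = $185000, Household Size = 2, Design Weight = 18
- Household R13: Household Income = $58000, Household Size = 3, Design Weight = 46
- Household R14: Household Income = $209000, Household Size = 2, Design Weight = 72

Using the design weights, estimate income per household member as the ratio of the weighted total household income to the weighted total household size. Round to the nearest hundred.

38400

Σ wᵢ·y = 120989000
Σ wᵢ·x = 3148
Ratio = 120989000 / 3148 = 38433.609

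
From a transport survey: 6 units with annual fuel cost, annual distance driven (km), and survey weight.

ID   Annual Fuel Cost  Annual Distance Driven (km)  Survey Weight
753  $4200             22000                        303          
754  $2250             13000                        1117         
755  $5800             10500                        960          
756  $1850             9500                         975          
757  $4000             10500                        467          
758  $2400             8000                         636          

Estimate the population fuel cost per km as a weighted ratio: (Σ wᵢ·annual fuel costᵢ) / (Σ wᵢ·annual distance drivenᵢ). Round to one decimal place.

0.3

Σ wᵢ·y = 4200×303 + 2250×1117 + 5800×960 + 1850×975 + 4000×467 + 2400×636
  = 1272600 + 2513250 + 5568000 + 1803750 + 1868000 + 1526400 = 14552000
Σ wᵢ·x = 22000×303 + 13000×1117 + 10500×960 + 9500×975 + 10500×467 + 8000×636
  = 50521000
Ratio = 14552000 / 50521000 = 0.28803864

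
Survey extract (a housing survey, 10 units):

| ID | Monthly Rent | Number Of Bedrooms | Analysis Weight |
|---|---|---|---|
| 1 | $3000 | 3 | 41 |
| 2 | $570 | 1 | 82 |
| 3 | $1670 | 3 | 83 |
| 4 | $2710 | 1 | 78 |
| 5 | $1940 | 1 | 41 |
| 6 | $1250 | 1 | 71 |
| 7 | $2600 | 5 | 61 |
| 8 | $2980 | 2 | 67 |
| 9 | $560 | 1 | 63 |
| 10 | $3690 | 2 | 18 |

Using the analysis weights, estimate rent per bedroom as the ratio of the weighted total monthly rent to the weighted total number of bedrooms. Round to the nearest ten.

Σ wᵢ·y = 1147980
Σ wᵢ·x = 1182
Ratio = 1147980 / 1182 = 971.21827

970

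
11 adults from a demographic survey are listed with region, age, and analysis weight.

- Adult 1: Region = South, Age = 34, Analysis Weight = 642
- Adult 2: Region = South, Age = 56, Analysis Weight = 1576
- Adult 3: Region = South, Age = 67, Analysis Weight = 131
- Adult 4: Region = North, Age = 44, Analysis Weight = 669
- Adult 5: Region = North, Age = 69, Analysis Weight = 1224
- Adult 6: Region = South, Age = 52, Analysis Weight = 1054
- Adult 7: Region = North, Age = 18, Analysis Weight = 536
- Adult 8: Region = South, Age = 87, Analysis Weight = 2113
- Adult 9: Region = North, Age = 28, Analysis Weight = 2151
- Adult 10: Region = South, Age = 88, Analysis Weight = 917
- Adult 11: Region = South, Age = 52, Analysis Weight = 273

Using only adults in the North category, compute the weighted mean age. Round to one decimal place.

North rows: 4, 5, 7, 9
Weighted sum = 44×669 + 69×1224 + 18×536 + 28×2151
  = 183768
Sum of weights = 669 + 1224 + 536 + 2151 = 4580
Weighted mean = 183768 / 4580 = 40.124017

40.1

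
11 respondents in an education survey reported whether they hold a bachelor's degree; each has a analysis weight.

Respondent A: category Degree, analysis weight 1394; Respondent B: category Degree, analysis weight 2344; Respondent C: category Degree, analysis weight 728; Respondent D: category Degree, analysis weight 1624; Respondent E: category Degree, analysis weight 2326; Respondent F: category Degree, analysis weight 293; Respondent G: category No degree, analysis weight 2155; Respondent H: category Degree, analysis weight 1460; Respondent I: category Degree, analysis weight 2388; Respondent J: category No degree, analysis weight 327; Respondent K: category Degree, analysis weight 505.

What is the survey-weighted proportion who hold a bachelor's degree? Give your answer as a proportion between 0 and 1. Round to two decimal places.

Sum of weights for 'Degree' = 1394 + 2344 + 728 + 1624 + 2326 + 293 + 1460 + 2388 + 505 = 13062
Total weight = 1394 + 2344 + 728 + 1624 + 2326 + 293 + 2155 + 1460 + 2388 + 327 + 505 = 15544
Weighted proportion = 13062 / 15544 = 0.84032424

0.84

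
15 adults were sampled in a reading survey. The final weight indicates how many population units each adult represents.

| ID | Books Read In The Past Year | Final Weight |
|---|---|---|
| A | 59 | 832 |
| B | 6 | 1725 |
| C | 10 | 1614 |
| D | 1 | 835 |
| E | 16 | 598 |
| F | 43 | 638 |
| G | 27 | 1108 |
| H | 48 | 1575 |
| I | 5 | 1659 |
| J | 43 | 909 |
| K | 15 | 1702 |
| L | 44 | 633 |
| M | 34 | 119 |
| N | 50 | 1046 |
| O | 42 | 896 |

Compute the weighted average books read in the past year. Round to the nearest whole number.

26

Weighted sum = 413673
Sum of weights = 15889
Weighted mean = 413673 / 15889 = 26.035182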